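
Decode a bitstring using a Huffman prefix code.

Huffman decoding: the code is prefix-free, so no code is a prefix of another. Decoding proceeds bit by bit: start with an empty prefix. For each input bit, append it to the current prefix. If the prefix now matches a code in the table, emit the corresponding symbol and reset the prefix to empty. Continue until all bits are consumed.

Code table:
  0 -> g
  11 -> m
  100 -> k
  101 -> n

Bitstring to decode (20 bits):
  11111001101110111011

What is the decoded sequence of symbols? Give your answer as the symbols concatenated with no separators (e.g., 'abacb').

Bit 0: prefix='1' (no match yet)
Bit 1: prefix='11' -> emit 'm', reset
Bit 2: prefix='1' (no match yet)
Bit 3: prefix='11' -> emit 'm', reset
Bit 4: prefix='1' (no match yet)
Bit 5: prefix='10' (no match yet)
Bit 6: prefix='100' -> emit 'k', reset
Bit 7: prefix='1' (no match yet)
Bit 8: prefix='11' -> emit 'm', reset
Bit 9: prefix='0' -> emit 'g', reset
Bit 10: prefix='1' (no match yet)
Bit 11: prefix='11' -> emit 'm', reset
Bit 12: prefix='1' (no match yet)
Bit 13: prefix='10' (no match yet)
Bit 14: prefix='101' -> emit 'n', reset
Bit 15: prefix='1' (no match yet)
Bit 16: prefix='11' -> emit 'm', reset
Bit 17: prefix='0' -> emit 'g', reset
Bit 18: prefix='1' (no match yet)
Bit 19: prefix='11' -> emit 'm', reset

Answer: mmkmgmnmgm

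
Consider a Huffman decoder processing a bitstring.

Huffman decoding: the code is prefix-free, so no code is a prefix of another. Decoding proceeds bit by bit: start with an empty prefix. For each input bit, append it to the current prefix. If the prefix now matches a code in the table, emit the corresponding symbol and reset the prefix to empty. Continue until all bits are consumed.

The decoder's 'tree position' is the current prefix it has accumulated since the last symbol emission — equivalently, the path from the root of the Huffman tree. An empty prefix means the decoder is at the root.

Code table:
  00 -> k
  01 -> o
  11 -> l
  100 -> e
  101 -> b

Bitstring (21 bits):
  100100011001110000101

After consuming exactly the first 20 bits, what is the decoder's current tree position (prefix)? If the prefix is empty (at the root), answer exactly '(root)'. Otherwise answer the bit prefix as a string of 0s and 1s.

Bit 0: prefix='1' (no match yet)
Bit 1: prefix='10' (no match yet)
Bit 2: prefix='100' -> emit 'e', reset
Bit 3: prefix='1' (no match yet)
Bit 4: prefix='10' (no match yet)
Bit 5: prefix='100' -> emit 'e', reset
Bit 6: prefix='0' (no match yet)
Bit 7: prefix='01' -> emit 'o', reset
Bit 8: prefix='1' (no match yet)
Bit 9: prefix='10' (no match yet)
Bit 10: prefix='100' -> emit 'e', reset
Bit 11: prefix='1' (no match yet)
Bit 12: prefix='11' -> emit 'l', reset
Bit 13: prefix='1' (no match yet)
Bit 14: prefix='10' (no match yet)
Bit 15: prefix='100' -> emit 'e', reset
Bit 16: prefix='0' (no match yet)
Bit 17: prefix='00' -> emit 'k', reset
Bit 18: prefix='1' (no match yet)
Bit 19: prefix='10' (no match yet)

Answer: 10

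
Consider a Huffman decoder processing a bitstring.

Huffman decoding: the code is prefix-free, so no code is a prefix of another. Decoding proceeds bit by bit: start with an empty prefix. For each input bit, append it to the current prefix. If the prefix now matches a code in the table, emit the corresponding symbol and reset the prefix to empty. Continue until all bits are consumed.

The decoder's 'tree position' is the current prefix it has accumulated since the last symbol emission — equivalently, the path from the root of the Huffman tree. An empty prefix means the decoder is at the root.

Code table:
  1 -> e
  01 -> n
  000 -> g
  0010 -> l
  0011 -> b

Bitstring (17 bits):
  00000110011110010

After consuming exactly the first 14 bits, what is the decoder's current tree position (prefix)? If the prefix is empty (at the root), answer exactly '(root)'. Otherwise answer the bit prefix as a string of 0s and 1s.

Bit 0: prefix='0' (no match yet)
Bit 1: prefix='00' (no match yet)
Bit 2: prefix='000' -> emit 'g', reset
Bit 3: prefix='0' (no match yet)
Bit 4: prefix='00' (no match yet)
Bit 5: prefix='001' (no match yet)
Bit 6: prefix='0011' -> emit 'b', reset
Bit 7: prefix='0' (no match yet)
Bit 8: prefix='00' (no match yet)
Bit 9: prefix='001' (no match yet)
Bit 10: prefix='0011' -> emit 'b', reset
Bit 11: prefix='1' -> emit 'e', reset
Bit 12: prefix='1' -> emit 'e', reset
Bit 13: prefix='0' (no match yet)

Answer: 0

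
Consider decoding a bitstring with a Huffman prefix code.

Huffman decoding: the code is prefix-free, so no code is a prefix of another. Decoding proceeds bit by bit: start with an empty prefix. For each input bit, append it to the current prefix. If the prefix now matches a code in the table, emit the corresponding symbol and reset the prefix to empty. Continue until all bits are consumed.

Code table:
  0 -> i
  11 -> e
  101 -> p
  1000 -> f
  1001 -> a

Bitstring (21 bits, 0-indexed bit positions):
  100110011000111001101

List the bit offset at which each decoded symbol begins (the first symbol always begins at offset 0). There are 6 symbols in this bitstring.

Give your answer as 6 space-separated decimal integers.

Bit 0: prefix='1' (no match yet)
Bit 1: prefix='10' (no match yet)
Bit 2: prefix='100' (no match yet)
Bit 3: prefix='1001' -> emit 'a', reset
Bit 4: prefix='1' (no match yet)
Bit 5: prefix='10' (no match yet)
Bit 6: prefix='100' (no match yet)
Bit 7: prefix='1001' -> emit 'a', reset
Bit 8: prefix='1' (no match yet)
Bit 9: prefix='10' (no match yet)
Bit 10: prefix='100' (no match yet)
Bit 11: prefix='1000' -> emit 'f', reset
Bit 12: prefix='1' (no match yet)
Bit 13: prefix='11' -> emit 'e', reset
Bit 14: prefix='1' (no match yet)
Bit 15: prefix='10' (no match yet)
Bit 16: prefix='100' (no match yet)
Bit 17: prefix='1001' -> emit 'a', reset
Bit 18: prefix='1' (no match yet)
Bit 19: prefix='10' (no match yet)
Bit 20: prefix='101' -> emit 'p', reset

Answer: 0 4 8 12 14 18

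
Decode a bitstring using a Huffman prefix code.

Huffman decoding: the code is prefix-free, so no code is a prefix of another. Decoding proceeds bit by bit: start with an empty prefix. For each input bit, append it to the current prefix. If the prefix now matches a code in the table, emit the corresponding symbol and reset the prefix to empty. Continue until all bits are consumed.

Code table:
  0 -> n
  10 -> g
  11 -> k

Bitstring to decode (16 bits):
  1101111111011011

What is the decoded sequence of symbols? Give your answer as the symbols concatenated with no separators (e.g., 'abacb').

Bit 0: prefix='1' (no match yet)
Bit 1: prefix='11' -> emit 'k', reset
Bit 2: prefix='0' -> emit 'n', reset
Bit 3: prefix='1' (no match yet)
Bit 4: prefix='11' -> emit 'k', reset
Bit 5: prefix='1' (no match yet)
Bit 6: prefix='11' -> emit 'k', reset
Bit 7: prefix='1' (no match yet)
Bit 8: prefix='11' -> emit 'k', reset
Bit 9: prefix='1' (no match yet)
Bit 10: prefix='10' -> emit 'g', reset
Bit 11: prefix='1' (no match yet)
Bit 12: prefix='11' -> emit 'k', reset
Bit 13: prefix='0' -> emit 'n', reset
Bit 14: prefix='1' (no match yet)
Bit 15: prefix='11' -> emit 'k', reset

Answer: knkkkgknk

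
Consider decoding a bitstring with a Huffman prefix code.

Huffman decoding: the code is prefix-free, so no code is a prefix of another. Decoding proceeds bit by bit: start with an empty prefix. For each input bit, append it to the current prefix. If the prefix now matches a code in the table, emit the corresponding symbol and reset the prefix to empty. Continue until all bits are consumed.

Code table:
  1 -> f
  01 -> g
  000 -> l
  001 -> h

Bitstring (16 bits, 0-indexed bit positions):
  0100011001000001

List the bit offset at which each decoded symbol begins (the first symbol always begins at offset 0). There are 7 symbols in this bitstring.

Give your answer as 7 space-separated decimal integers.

Answer: 0 2 5 6 7 10 13

Derivation:
Bit 0: prefix='0' (no match yet)
Bit 1: prefix='01' -> emit 'g', reset
Bit 2: prefix='0' (no match yet)
Bit 3: prefix='00' (no match yet)
Bit 4: prefix='000' -> emit 'l', reset
Bit 5: prefix='1' -> emit 'f', reset
Bit 6: prefix='1' -> emit 'f', reset
Bit 7: prefix='0' (no match yet)
Bit 8: prefix='00' (no match yet)
Bit 9: prefix='001' -> emit 'h', reset
Bit 10: prefix='0' (no match yet)
Bit 11: prefix='00' (no match yet)
Bit 12: prefix='000' -> emit 'l', reset
Bit 13: prefix='0' (no match yet)
Bit 14: prefix='00' (no match yet)
Bit 15: prefix='001' -> emit 'h', reset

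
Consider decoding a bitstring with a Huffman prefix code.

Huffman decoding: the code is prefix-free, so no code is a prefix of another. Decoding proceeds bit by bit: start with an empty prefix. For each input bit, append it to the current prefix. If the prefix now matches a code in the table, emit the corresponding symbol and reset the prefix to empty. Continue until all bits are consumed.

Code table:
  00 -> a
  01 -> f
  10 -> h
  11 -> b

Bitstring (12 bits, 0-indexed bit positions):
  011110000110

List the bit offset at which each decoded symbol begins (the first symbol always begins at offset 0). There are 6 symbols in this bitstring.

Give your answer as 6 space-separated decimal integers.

Answer: 0 2 4 6 8 10

Derivation:
Bit 0: prefix='0' (no match yet)
Bit 1: prefix='01' -> emit 'f', reset
Bit 2: prefix='1' (no match yet)
Bit 3: prefix='11' -> emit 'b', reset
Bit 4: prefix='1' (no match yet)
Bit 5: prefix='10' -> emit 'h', reset
Bit 6: prefix='0' (no match yet)
Bit 7: prefix='00' -> emit 'a', reset
Bit 8: prefix='0' (no match yet)
Bit 9: prefix='01' -> emit 'f', reset
Bit 10: prefix='1' (no match yet)
Bit 11: prefix='10' -> emit 'h', reset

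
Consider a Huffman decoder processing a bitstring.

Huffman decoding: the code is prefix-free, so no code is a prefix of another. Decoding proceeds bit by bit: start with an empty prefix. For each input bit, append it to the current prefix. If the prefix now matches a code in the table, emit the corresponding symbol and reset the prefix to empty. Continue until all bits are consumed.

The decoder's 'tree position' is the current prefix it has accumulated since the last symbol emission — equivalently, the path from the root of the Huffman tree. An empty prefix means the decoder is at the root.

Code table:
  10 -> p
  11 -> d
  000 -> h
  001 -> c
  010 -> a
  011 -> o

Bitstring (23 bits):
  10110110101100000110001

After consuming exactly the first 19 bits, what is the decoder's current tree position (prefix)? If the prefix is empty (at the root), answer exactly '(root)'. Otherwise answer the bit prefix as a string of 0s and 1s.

Answer: 1

Derivation:
Bit 0: prefix='1' (no match yet)
Bit 1: prefix='10' -> emit 'p', reset
Bit 2: prefix='1' (no match yet)
Bit 3: prefix='11' -> emit 'd', reset
Bit 4: prefix='0' (no match yet)
Bit 5: prefix='01' (no match yet)
Bit 6: prefix='011' -> emit 'o', reset
Bit 7: prefix='0' (no match yet)
Bit 8: prefix='01' (no match yet)
Bit 9: prefix='010' -> emit 'a', reset
Bit 10: prefix='1' (no match yet)
Bit 11: prefix='11' -> emit 'd', reset
Bit 12: prefix='0' (no match yet)
Bit 13: prefix='00' (no match yet)
Bit 14: prefix='000' -> emit 'h', reset
Bit 15: prefix='0' (no match yet)
Bit 16: prefix='00' (no match yet)
Bit 17: prefix='001' -> emit 'c', reset
Bit 18: prefix='1' (no match yet)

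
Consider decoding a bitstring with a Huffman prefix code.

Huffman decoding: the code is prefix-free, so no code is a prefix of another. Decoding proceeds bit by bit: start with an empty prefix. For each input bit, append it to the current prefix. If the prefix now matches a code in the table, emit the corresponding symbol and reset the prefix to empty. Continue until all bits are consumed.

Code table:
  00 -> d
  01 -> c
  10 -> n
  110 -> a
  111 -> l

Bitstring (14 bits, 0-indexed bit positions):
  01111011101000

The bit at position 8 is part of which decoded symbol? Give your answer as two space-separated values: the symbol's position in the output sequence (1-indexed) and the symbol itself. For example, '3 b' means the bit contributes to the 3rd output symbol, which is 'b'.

Bit 0: prefix='0' (no match yet)
Bit 1: prefix='01' -> emit 'c', reset
Bit 2: prefix='1' (no match yet)
Bit 3: prefix='11' (no match yet)
Bit 4: prefix='111' -> emit 'l', reset
Bit 5: prefix='0' (no match yet)
Bit 6: prefix='01' -> emit 'c', reset
Bit 7: prefix='1' (no match yet)
Bit 8: prefix='11' (no match yet)
Bit 9: prefix='110' -> emit 'a', reset
Bit 10: prefix='1' (no match yet)
Bit 11: prefix='10' -> emit 'n', reset
Bit 12: prefix='0' (no match yet)

Answer: 4 a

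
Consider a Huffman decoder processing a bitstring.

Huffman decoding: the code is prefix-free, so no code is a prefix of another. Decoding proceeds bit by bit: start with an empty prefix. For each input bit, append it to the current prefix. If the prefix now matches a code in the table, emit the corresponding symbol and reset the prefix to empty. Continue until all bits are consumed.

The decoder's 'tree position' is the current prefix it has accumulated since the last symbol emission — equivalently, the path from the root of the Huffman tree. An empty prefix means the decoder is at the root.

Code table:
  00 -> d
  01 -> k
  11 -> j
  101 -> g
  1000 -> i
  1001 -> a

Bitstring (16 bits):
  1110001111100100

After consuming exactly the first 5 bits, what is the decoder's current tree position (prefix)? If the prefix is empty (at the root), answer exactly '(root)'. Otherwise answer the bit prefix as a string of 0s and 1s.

Bit 0: prefix='1' (no match yet)
Bit 1: prefix='11' -> emit 'j', reset
Bit 2: prefix='1' (no match yet)
Bit 3: prefix='10' (no match yet)
Bit 4: prefix='100' (no match yet)

Answer: 100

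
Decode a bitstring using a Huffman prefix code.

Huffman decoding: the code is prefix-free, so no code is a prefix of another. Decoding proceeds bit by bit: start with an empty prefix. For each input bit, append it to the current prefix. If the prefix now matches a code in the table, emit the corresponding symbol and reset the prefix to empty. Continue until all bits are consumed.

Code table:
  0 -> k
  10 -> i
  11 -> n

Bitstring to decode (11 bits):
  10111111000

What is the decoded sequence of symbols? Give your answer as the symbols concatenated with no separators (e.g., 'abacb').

Answer: innnkkk

Derivation:
Bit 0: prefix='1' (no match yet)
Bit 1: prefix='10' -> emit 'i', reset
Bit 2: prefix='1' (no match yet)
Bit 3: prefix='11' -> emit 'n', reset
Bit 4: prefix='1' (no match yet)
Bit 5: prefix='11' -> emit 'n', reset
Bit 6: prefix='1' (no match yet)
Bit 7: prefix='11' -> emit 'n', reset
Bit 8: prefix='0' -> emit 'k', reset
Bit 9: prefix='0' -> emit 'k', reset
Bit 10: prefix='0' -> emit 'k', reset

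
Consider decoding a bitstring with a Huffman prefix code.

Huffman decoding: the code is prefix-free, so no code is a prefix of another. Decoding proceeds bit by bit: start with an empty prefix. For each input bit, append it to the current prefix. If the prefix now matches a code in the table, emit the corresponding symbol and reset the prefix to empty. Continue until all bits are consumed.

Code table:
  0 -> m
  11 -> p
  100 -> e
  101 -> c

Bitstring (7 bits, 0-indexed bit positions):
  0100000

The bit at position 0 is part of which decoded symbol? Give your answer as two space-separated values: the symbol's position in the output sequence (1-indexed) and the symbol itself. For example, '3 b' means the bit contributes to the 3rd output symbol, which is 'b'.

Bit 0: prefix='0' -> emit 'm', reset
Bit 1: prefix='1' (no match yet)
Bit 2: prefix='10' (no match yet)
Bit 3: prefix='100' -> emit 'e', reset
Bit 4: prefix='0' -> emit 'm', reset

Answer: 1 m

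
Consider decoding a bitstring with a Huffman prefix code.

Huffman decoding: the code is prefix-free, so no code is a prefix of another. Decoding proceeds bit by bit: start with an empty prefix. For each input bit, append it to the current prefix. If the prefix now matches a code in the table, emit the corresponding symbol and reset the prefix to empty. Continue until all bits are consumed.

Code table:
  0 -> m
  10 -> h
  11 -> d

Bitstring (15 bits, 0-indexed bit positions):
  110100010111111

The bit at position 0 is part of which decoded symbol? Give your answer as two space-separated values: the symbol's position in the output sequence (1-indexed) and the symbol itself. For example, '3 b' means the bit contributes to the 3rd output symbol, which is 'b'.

Answer: 1 d

Derivation:
Bit 0: prefix='1' (no match yet)
Bit 1: prefix='11' -> emit 'd', reset
Bit 2: prefix='0' -> emit 'm', reset
Bit 3: prefix='1' (no match yet)
Bit 4: prefix='10' -> emit 'h', reset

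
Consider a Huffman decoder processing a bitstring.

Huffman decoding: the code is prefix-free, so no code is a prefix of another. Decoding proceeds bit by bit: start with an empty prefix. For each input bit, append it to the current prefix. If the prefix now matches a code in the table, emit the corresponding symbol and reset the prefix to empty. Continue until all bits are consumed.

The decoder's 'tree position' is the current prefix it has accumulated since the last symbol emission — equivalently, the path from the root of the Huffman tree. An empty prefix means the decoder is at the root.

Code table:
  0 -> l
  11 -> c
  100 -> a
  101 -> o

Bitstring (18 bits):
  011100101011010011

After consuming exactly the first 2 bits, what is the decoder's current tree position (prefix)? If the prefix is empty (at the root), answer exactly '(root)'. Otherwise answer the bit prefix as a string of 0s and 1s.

Answer: 1

Derivation:
Bit 0: prefix='0' -> emit 'l', reset
Bit 1: prefix='1' (no match yet)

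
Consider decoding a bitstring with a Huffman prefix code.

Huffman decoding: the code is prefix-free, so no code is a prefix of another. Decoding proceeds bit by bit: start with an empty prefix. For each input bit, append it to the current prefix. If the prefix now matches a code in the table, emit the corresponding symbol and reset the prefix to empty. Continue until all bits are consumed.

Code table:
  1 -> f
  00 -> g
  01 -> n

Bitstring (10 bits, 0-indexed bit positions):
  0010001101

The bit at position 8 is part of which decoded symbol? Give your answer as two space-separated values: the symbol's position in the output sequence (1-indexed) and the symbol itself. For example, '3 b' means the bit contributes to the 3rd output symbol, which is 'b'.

Answer: 6 n

Derivation:
Bit 0: prefix='0' (no match yet)
Bit 1: prefix='00' -> emit 'g', reset
Bit 2: prefix='1' -> emit 'f', reset
Bit 3: prefix='0' (no match yet)
Bit 4: prefix='00' -> emit 'g', reset
Bit 5: prefix='0' (no match yet)
Bit 6: prefix='01' -> emit 'n', reset
Bit 7: prefix='1' -> emit 'f', reset
Bit 8: prefix='0' (no match yet)
Bit 9: prefix='01' -> emit 'n', reset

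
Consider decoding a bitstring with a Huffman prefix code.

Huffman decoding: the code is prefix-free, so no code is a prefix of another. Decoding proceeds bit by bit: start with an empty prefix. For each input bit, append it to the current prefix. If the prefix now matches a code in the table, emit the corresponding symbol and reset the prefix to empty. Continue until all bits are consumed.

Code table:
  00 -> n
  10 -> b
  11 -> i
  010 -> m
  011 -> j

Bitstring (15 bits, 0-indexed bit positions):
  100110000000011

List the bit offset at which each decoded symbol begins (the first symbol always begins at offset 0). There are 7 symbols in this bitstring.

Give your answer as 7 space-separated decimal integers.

Answer: 0 2 5 7 9 11 13

Derivation:
Bit 0: prefix='1' (no match yet)
Bit 1: prefix='10' -> emit 'b', reset
Bit 2: prefix='0' (no match yet)
Bit 3: prefix='01' (no match yet)
Bit 4: prefix='011' -> emit 'j', reset
Bit 5: prefix='0' (no match yet)
Bit 6: prefix='00' -> emit 'n', reset
Bit 7: prefix='0' (no match yet)
Bit 8: prefix='00' -> emit 'n', reset
Bit 9: prefix='0' (no match yet)
Bit 10: prefix='00' -> emit 'n', reset
Bit 11: prefix='0' (no match yet)
Bit 12: prefix='00' -> emit 'n', reset
Bit 13: prefix='1' (no match yet)
Bit 14: prefix='11' -> emit 'i', reset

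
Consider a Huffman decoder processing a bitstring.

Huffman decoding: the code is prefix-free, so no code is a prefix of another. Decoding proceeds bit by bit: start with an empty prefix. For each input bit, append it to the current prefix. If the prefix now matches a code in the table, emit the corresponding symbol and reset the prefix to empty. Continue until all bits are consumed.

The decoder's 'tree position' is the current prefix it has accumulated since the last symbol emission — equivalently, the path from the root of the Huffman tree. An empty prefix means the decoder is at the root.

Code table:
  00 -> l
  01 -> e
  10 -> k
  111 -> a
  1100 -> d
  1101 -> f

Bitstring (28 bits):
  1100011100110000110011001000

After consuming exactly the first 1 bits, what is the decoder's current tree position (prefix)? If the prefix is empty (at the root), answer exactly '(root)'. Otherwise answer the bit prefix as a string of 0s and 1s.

Answer: 1

Derivation:
Bit 0: prefix='1' (no match yet)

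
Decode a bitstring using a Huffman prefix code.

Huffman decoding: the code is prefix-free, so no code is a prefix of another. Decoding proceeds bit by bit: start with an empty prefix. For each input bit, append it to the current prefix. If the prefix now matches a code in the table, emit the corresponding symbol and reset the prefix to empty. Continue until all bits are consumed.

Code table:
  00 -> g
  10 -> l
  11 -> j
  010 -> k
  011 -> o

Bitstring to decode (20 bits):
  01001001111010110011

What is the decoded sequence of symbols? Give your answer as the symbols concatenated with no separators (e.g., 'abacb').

Answer: kkojkjgj

Derivation:
Bit 0: prefix='0' (no match yet)
Bit 1: prefix='01' (no match yet)
Bit 2: prefix='010' -> emit 'k', reset
Bit 3: prefix='0' (no match yet)
Bit 4: prefix='01' (no match yet)
Bit 5: prefix='010' -> emit 'k', reset
Bit 6: prefix='0' (no match yet)
Bit 7: prefix='01' (no match yet)
Bit 8: prefix='011' -> emit 'o', reset
Bit 9: prefix='1' (no match yet)
Bit 10: prefix='11' -> emit 'j', reset
Bit 11: prefix='0' (no match yet)
Bit 12: prefix='01' (no match yet)
Bit 13: prefix='010' -> emit 'k', reset
Bit 14: prefix='1' (no match yet)
Bit 15: prefix='11' -> emit 'j', reset
Bit 16: prefix='0' (no match yet)
Bit 17: prefix='00' -> emit 'g', reset
Bit 18: prefix='1' (no match yet)
Bit 19: prefix='11' -> emit 'j', reset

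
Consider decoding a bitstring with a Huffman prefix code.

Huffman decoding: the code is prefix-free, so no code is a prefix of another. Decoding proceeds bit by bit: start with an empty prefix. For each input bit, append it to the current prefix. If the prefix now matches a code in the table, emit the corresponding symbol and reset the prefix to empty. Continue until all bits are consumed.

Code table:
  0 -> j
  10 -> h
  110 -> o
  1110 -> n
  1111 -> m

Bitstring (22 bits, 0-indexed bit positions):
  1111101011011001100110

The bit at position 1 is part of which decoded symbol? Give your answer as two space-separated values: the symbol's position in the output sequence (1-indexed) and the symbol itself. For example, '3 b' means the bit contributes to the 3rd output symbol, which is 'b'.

Answer: 1 m

Derivation:
Bit 0: prefix='1' (no match yet)
Bit 1: prefix='11' (no match yet)
Bit 2: prefix='111' (no match yet)
Bit 3: prefix='1111' -> emit 'm', reset
Bit 4: prefix='1' (no match yet)
Bit 5: prefix='10' -> emit 'h', reset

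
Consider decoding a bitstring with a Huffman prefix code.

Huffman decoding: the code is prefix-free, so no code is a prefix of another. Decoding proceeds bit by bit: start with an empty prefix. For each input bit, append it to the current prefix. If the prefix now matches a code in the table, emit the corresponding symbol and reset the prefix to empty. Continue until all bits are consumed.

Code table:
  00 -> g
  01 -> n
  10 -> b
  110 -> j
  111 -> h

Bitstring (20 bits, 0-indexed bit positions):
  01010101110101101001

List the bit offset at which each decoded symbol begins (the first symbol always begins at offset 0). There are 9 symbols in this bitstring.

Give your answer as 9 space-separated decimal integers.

Answer: 0 2 4 6 8 11 13 16 18

Derivation:
Bit 0: prefix='0' (no match yet)
Bit 1: prefix='01' -> emit 'n', reset
Bit 2: prefix='0' (no match yet)
Bit 3: prefix='01' -> emit 'n', reset
Bit 4: prefix='0' (no match yet)
Bit 5: prefix='01' -> emit 'n', reset
Bit 6: prefix='0' (no match yet)
Bit 7: prefix='01' -> emit 'n', reset
Bit 8: prefix='1' (no match yet)
Bit 9: prefix='11' (no match yet)
Bit 10: prefix='110' -> emit 'j', reset
Bit 11: prefix='1' (no match yet)
Bit 12: prefix='10' -> emit 'b', reset
Bit 13: prefix='1' (no match yet)
Bit 14: prefix='11' (no match yet)
Bit 15: prefix='110' -> emit 'j', reset
Bit 16: prefix='1' (no match yet)
Bit 17: prefix='10' -> emit 'b', reset
Bit 18: prefix='0' (no match yet)
Bit 19: prefix='01' -> emit 'n', reset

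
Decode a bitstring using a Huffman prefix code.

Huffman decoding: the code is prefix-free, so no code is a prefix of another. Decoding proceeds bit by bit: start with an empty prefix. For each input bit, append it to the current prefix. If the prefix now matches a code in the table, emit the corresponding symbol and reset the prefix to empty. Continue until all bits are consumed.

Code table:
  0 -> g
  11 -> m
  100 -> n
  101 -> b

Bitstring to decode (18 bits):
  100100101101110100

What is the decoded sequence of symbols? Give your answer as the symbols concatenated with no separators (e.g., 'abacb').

Answer: nnbbmgn

Derivation:
Bit 0: prefix='1' (no match yet)
Bit 1: prefix='10' (no match yet)
Bit 2: prefix='100' -> emit 'n', reset
Bit 3: prefix='1' (no match yet)
Bit 4: prefix='10' (no match yet)
Bit 5: prefix='100' -> emit 'n', reset
Bit 6: prefix='1' (no match yet)
Bit 7: prefix='10' (no match yet)
Bit 8: prefix='101' -> emit 'b', reset
Bit 9: prefix='1' (no match yet)
Bit 10: prefix='10' (no match yet)
Bit 11: prefix='101' -> emit 'b', reset
Bit 12: prefix='1' (no match yet)
Bit 13: prefix='11' -> emit 'm', reset
Bit 14: prefix='0' -> emit 'g', reset
Bit 15: prefix='1' (no match yet)
Bit 16: prefix='10' (no match yet)
Bit 17: prefix='100' -> emit 'n', reset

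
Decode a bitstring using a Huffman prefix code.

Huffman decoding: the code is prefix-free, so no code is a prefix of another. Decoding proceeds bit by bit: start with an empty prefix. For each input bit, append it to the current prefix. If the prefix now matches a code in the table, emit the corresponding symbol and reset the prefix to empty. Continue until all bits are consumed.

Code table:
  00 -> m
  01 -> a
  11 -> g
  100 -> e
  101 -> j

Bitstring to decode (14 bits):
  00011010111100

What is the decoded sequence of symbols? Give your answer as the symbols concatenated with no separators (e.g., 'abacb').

Answer: majage

Derivation:
Bit 0: prefix='0' (no match yet)
Bit 1: prefix='00' -> emit 'm', reset
Bit 2: prefix='0' (no match yet)
Bit 3: prefix='01' -> emit 'a', reset
Bit 4: prefix='1' (no match yet)
Bit 5: prefix='10' (no match yet)
Bit 6: prefix='101' -> emit 'j', reset
Bit 7: prefix='0' (no match yet)
Bit 8: prefix='01' -> emit 'a', reset
Bit 9: prefix='1' (no match yet)
Bit 10: prefix='11' -> emit 'g', reset
Bit 11: prefix='1' (no match yet)
Bit 12: prefix='10' (no match yet)
Bit 13: prefix='100' -> emit 'e', reset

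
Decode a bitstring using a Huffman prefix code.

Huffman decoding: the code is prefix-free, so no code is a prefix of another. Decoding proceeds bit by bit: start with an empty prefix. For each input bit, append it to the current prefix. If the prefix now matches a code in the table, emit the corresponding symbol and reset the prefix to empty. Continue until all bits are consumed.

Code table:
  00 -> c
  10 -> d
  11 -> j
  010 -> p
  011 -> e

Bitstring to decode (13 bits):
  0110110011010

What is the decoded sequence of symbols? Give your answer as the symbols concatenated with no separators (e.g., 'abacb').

Bit 0: prefix='0' (no match yet)
Bit 1: prefix='01' (no match yet)
Bit 2: prefix='011' -> emit 'e', reset
Bit 3: prefix='0' (no match yet)
Bit 4: prefix='01' (no match yet)
Bit 5: prefix='011' -> emit 'e', reset
Bit 6: prefix='0' (no match yet)
Bit 7: prefix='00' -> emit 'c', reset
Bit 8: prefix='1' (no match yet)
Bit 9: prefix='11' -> emit 'j', reset
Bit 10: prefix='0' (no match yet)
Bit 11: prefix='01' (no match yet)
Bit 12: prefix='010' -> emit 'p', reset

Answer: eecjp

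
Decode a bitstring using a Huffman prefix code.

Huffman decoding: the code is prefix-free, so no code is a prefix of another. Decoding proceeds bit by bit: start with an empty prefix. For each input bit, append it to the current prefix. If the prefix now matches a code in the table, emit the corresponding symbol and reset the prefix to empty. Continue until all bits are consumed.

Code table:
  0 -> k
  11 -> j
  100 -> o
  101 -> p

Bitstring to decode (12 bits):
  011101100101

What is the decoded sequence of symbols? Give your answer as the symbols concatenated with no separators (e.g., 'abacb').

Answer: kjpop

Derivation:
Bit 0: prefix='0' -> emit 'k', reset
Bit 1: prefix='1' (no match yet)
Bit 2: prefix='11' -> emit 'j', reset
Bit 3: prefix='1' (no match yet)
Bit 4: prefix='10' (no match yet)
Bit 5: prefix='101' -> emit 'p', reset
Bit 6: prefix='1' (no match yet)
Bit 7: prefix='10' (no match yet)
Bit 8: prefix='100' -> emit 'o', reset
Bit 9: prefix='1' (no match yet)
Bit 10: prefix='10' (no match yet)
Bit 11: prefix='101' -> emit 'p', reset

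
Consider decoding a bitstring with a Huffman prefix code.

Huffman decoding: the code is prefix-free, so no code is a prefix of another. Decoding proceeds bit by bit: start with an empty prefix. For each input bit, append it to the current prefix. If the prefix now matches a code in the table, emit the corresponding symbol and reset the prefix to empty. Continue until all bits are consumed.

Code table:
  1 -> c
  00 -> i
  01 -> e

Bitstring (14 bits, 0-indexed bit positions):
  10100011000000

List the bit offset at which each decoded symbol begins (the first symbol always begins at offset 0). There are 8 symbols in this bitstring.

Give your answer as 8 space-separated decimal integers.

Bit 0: prefix='1' -> emit 'c', reset
Bit 1: prefix='0' (no match yet)
Bit 2: prefix='01' -> emit 'e', reset
Bit 3: prefix='0' (no match yet)
Bit 4: prefix='00' -> emit 'i', reset
Bit 5: prefix='0' (no match yet)
Bit 6: prefix='01' -> emit 'e', reset
Bit 7: prefix='1' -> emit 'c', reset
Bit 8: prefix='0' (no match yet)
Bit 9: prefix='00' -> emit 'i', reset
Bit 10: prefix='0' (no match yet)
Bit 11: prefix='00' -> emit 'i', reset
Bit 12: prefix='0' (no match yet)
Bit 13: prefix='00' -> emit 'i', reset

Answer: 0 1 3 5 7 8 10 12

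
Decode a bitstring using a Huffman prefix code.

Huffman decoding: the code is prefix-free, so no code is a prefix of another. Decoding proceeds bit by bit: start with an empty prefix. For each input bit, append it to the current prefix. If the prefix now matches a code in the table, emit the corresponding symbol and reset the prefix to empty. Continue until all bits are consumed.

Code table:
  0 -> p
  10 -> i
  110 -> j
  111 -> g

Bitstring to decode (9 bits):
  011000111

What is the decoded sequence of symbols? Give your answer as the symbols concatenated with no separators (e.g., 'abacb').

Answer: pjppg

Derivation:
Bit 0: prefix='0' -> emit 'p', reset
Bit 1: prefix='1' (no match yet)
Bit 2: prefix='11' (no match yet)
Bit 3: prefix='110' -> emit 'j', reset
Bit 4: prefix='0' -> emit 'p', reset
Bit 5: prefix='0' -> emit 'p', reset
Bit 6: prefix='1' (no match yet)
Bit 7: prefix='11' (no match yet)
Bit 8: prefix='111' -> emit 'g', reset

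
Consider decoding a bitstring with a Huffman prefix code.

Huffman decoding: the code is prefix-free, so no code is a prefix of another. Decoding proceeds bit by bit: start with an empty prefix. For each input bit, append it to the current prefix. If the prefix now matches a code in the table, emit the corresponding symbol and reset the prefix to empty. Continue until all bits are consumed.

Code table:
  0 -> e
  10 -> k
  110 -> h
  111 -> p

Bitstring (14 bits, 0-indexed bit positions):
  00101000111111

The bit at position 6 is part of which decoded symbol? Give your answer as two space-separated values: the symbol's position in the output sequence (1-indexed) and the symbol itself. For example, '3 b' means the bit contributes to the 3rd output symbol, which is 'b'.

Answer: 5 e

Derivation:
Bit 0: prefix='0' -> emit 'e', reset
Bit 1: prefix='0' -> emit 'e', reset
Bit 2: prefix='1' (no match yet)
Bit 3: prefix='10' -> emit 'k', reset
Bit 4: prefix='1' (no match yet)
Bit 5: prefix='10' -> emit 'k', reset
Bit 6: prefix='0' -> emit 'e', reset
Bit 7: prefix='0' -> emit 'e', reset
Bit 8: prefix='1' (no match yet)
Bit 9: prefix='11' (no match yet)
Bit 10: prefix='111' -> emit 'p', reset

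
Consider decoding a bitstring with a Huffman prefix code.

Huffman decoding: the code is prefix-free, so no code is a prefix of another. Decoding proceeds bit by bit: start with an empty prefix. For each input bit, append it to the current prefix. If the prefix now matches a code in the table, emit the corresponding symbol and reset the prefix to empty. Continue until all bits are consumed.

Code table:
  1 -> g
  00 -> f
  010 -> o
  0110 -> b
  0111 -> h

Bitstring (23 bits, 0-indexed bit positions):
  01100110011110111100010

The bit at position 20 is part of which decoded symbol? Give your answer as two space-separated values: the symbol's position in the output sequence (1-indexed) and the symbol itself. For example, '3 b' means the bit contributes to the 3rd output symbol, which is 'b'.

Bit 0: prefix='0' (no match yet)
Bit 1: prefix='01' (no match yet)
Bit 2: prefix='011' (no match yet)
Bit 3: prefix='0110' -> emit 'b', reset
Bit 4: prefix='0' (no match yet)
Bit 5: prefix='01' (no match yet)
Bit 6: prefix='011' (no match yet)
Bit 7: prefix='0110' -> emit 'b', reset
Bit 8: prefix='0' (no match yet)
Bit 9: prefix='01' (no match yet)
Bit 10: prefix='011' (no match yet)
Bit 11: prefix='0111' -> emit 'h', reset
Bit 12: prefix='1' -> emit 'g', reset
Bit 13: prefix='0' (no match yet)
Bit 14: prefix='01' (no match yet)
Bit 15: prefix='011' (no match yet)
Bit 16: prefix='0111' -> emit 'h', reset
Bit 17: prefix='1' -> emit 'g', reset
Bit 18: prefix='0' (no match yet)
Bit 19: prefix='00' -> emit 'f', reset
Bit 20: prefix='0' (no match yet)
Bit 21: prefix='01' (no match yet)
Bit 22: prefix='010' -> emit 'o', reset

Answer: 8 o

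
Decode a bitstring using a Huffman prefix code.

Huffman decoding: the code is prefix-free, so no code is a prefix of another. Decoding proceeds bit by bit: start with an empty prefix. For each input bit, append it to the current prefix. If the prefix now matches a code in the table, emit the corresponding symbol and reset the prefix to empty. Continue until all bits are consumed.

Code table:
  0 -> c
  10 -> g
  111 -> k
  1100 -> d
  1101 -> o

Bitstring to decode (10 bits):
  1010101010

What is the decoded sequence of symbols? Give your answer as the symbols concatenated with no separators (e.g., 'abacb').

Answer: ggggg

Derivation:
Bit 0: prefix='1' (no match yet)
Bit 1: prefix='10' -> emit 'g', reset
Bit 2: prefix='1' (no match yet)
Bit 3: prefix='10' -> emit 'g', reset
Bit 4: prefix='1' (no match yet)
Bit 5: prefix='10' -> emit 'g', reset
Bit 6: prefix='1' (no match yet)
Bit 7: prefix='10' -> emit 'g', reset
Bit 8: prefix='1' (no match yet)
Bit 9: prefix='10' -> emit 'g', reset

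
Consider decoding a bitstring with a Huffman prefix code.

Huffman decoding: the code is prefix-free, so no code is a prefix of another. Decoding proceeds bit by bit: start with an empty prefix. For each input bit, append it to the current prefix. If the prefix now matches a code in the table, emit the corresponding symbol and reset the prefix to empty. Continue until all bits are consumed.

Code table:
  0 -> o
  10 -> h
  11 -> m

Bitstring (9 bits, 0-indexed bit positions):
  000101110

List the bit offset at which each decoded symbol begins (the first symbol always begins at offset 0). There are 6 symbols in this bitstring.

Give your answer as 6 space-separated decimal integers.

Bit 0: prefix='0' -> emit 'o', reset
Bit 1: prefix='0' -> emit 'o', reset
Bit 2: prefix='0' -> emit 'o', reset
Bit 3: prefix='1' (no match yet)
Bit 4: prefix='10' -> emit 'h', reset
Bit 5: prefix='1' (no match yet)
Bit 6: prefix='11' -> emit 'm', reset
Bit 7: prefix='1' (no match yet)
Bit 8: prefix='10' -> emit 'h', reset

Answer: 0 1 2 3 5 7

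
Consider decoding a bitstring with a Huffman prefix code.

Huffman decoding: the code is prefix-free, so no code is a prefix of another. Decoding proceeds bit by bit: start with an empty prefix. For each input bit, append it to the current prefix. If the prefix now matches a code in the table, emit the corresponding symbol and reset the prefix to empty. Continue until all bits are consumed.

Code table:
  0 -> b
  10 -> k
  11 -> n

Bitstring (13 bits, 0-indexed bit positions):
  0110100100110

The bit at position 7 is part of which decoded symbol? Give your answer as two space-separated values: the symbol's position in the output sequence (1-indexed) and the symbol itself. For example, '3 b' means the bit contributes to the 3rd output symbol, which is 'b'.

Answer: 6 k

Derivation:
Bit 0: prefix='0' -> emit 'b', reset
Bit 1: prefix='1' (no match yet)
Bit 2: prefix='11' -> emit 'n', reset
Bit 3: prefix='0' -> emit 'b', reset
Bit 4: prefix='1' (no match yet)
Bit 5: prefix='10' -> emit 'k', reset
Bit 6: prefix='0' -> emit 'b', reset
Bit 7: prefix='1' (no match yet)
Bit 8: prefix='10' -> emit 'k', reset
Bit 9: prefix='0' -> emit 'b', reset
Bit 10: prefix='1' (no match yet)
Bit 11: prefix='11' -> emit 'n', reset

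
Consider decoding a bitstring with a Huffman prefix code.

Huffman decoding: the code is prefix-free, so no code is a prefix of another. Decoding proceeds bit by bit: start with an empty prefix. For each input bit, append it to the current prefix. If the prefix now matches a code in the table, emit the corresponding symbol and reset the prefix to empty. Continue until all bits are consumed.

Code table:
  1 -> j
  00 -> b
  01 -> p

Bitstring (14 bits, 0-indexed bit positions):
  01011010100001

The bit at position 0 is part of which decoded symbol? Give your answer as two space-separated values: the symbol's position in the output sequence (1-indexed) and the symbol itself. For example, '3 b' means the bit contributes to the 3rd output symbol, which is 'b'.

Answer: 1 p

Derivation:
Bit 0: prefix='0' (no match yet)
Bit 1: prefix='01' -> emit 'p', reset
Bit 2: prefix='0' (no match yet)
Bit 3: prefix='01' -> emit 'p', reset
Bit 4: prefix='1' -> emit 'j', reset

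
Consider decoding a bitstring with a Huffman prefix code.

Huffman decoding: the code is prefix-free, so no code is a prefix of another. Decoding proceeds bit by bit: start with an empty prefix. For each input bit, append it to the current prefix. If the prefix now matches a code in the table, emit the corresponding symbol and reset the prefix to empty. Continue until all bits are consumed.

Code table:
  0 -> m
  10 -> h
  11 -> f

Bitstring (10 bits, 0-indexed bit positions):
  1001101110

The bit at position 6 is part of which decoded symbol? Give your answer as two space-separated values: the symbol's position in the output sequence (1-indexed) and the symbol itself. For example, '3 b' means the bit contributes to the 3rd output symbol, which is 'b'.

Answer: 5 f

Derivation:
Bit 0: prefix='1' (no match yet)
Bit 1: prefix='10' -> emit 'h', reset
Bit 2: prefix='0' -> emit 'm', reset
Bit 3: prefix='1' (no match yet)
Bit 4: prefix='11' -> emit 'f', reset
Bit 5: prefix='0' -> emit 'm', reset
Bit 6: prefix='1' (no match yet)
Bit 7: prefix='11' -> emit 'f', reset
Bit 8: prefix='1' (no match yet)
Bit 9: prefix='10' -> emit 'h', reset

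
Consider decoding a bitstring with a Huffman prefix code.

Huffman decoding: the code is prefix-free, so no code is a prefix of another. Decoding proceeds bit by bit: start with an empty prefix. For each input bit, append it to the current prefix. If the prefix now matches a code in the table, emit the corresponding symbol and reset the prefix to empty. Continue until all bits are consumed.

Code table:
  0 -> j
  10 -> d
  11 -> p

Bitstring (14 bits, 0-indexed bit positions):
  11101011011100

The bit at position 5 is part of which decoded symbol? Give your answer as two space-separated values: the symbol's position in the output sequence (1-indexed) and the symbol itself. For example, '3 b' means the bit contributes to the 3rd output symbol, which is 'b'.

Bit 0: prefix='1' (no match yet)
Bit 1: prefix='11' -> emit 'p', reset
Bit 2: prefix='1' (no match yet)
Bit 3: prefix='10' -> emit 'd', reset
Bit 4: prefix='1' (no match yet)
Bit 5: prefix='10' -> emit 'd', reset
Bit 6: prefix='1' (no match yet)
Bit 7: prefix='11' -> emit 'p', reset
Bit 8: prefix='0' -> emit 'j', reset
Bit 9: prefix='1' (no match yet)

Answer: 3 d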